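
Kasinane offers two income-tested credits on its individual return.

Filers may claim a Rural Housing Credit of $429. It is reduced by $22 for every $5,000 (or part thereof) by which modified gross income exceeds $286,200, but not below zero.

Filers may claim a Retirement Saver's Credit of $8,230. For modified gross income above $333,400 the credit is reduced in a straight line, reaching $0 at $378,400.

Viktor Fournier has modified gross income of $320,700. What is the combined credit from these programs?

Rural Housing Credit: income exceeds $286,200 by $34,500, which is 7 full-or-partial $5,000 increments; reduction = 7 × $22 = $154, leaving $275.
Retirement Saver's Credit: $320,700 is at or below the $333,400 threshold, so the full $8,230 applies.
Total: $275 + $8,230 = $8,505.

$8,505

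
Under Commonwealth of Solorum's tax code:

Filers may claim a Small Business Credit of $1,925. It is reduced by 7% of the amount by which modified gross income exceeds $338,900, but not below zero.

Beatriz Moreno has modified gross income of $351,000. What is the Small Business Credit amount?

Small Business Credit: 7% of the $12,100 excess over $338,900 is $847; credit = $1,925 − $847 = $1,078.

$1,078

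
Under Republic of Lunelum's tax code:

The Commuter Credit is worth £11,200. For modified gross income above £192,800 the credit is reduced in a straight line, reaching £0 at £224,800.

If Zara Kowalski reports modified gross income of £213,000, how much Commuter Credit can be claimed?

£4,130

Commuter Credit: £213,000 is £20,200 into a £32,000 phase-out range, leaving 11,800/32,000 of the credit: £11,200 × 11,800/32,000 = £4,130.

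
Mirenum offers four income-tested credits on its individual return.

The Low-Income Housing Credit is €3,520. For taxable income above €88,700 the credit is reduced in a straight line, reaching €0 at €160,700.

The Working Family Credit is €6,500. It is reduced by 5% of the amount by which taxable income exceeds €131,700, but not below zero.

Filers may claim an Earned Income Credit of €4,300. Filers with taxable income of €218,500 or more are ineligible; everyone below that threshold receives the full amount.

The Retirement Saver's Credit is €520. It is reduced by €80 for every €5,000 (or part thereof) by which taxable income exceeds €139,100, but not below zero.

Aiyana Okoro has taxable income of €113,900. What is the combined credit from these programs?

Low-Income Housing Credit: €113,900 is €25,200 into a €72,000 phase-out range, leaving 46,800/72,000 of the credit: €3,520 × 46,800/72,000 = €2,288.
Working Family Credit: €113,900 is at or below the €131,700 threshold, so the full €6,500 applies.
Earned Income Credit: €113,900 is below the €218,500 cutoff, so the full €4,300 applies.
Retirement Saver's Credit: €113,900 is at or below the €139,100 threshold, so the full €520 applies.
Total: €2,288 + €6,500 + €4,300 + €520 = €13,608.

€13,608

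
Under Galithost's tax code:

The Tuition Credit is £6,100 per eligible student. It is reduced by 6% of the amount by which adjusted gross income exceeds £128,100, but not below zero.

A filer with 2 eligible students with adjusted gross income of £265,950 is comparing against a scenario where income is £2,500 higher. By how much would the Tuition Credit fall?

£150

At £265,950 — base = 2 × £6,100 = £12,200. 6% of the £137,850 excess over £128,100 is £8,271; credit = £12,200 − £8,271 = £3,929.
At £268,450 — base = 2 × £6,100 = £12,200. 6% of the £140,350 excess over £128,100 is £8,421; credit = £12,200 − £8,421 = £3,779.
Lost: £3,929 − £3,779 = £150.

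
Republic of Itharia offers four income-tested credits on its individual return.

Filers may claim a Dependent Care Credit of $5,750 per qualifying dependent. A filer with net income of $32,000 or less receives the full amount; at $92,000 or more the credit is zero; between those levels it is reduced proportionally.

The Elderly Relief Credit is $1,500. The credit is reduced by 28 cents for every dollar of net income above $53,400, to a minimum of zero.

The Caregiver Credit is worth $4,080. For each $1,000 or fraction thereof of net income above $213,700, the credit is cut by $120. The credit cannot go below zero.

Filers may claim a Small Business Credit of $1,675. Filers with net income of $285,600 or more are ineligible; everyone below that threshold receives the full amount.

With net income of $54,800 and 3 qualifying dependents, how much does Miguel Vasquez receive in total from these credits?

$17,558

Dependent Care Credit: base = 3 × $5,750 = $17,250. $54,800 is $22,800 into a $60,000 phase-out range, leaving 37,200/60,000 of the credit: $17,250 × 37,200/60,000 = $10,695.
Elderly Relief Credit: 28% of the $1,400 excess over $53,400 is $392; credit = $1,500 − $392 = $1,108.
Caregiver Credit: $54,800 is at or below the $213,700 threshold, so the full $4,080 applies.
Small Business Credit: $54,800 is below the $285,600 cutoff, so the full $1,675 applies.
Total: $10,695 + $1,108 + $4,080 + $1,675 = $17,558.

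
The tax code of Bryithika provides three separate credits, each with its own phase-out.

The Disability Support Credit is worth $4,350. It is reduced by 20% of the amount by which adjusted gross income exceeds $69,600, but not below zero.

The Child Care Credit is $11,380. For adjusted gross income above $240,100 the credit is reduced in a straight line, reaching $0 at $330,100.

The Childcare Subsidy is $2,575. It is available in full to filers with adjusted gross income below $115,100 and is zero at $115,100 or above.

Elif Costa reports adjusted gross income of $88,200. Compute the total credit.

$14,585

Disability Support Credit: 20% of the $18,600 excess over $69,600 is $3,720; credit = $4,350 − $3,720 = $630.
Child Care Credit: $88,200 is at or below the $240,100 threshold, so the full $11,380 applies.
Childcare Subsidy: $88,200 is below the $115,100 cutoff, so the full $2,575 applies.
Total: $630 + $11,380 + $2,575 = $14,585.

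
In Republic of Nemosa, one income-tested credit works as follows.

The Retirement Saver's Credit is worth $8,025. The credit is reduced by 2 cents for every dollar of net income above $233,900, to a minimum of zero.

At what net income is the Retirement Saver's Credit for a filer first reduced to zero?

$635,150

The credit falls by 2% of each dollar above $233,900, so it reaches zero when the excess is $8,025 / 2% = $401,250: income = $233,900 + $401,250 = $635,150.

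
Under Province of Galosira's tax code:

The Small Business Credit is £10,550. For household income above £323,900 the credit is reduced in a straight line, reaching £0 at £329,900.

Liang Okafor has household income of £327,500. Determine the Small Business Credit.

£4,220

Small Business Credit: £327,500 is £3,600 into a £6,000 phase-out range, leaving 2,400/6,000 of the credit: £10,550 × 2,400/6,000 = £4,220.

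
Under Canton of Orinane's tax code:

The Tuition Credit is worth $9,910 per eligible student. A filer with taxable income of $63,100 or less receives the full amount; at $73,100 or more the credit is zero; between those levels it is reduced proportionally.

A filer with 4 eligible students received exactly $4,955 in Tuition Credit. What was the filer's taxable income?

$71,850

Full credit = 4 × $9,910 = $39,640.
$4,955 is 4,955/39,640 of the full $39,640, so 34,685/39,640 of the $10,000 range has been used: income = $63,100 + $10,000 × 34,685/39,640 = $71,850.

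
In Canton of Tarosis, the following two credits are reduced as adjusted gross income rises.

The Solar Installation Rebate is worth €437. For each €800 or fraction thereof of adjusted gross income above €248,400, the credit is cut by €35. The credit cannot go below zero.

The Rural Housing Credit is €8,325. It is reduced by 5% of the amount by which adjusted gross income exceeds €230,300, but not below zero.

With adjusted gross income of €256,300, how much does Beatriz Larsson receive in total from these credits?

€7,112

Solar Installation Rebate: income exceeds €248,400 by €7,900, which is 10 full-or-partial €800 increments; reduction = 10 × €35 = €350, leaving €87.
Rural Housing Credit: 5% of the €26,000 excess over €230,300 is €1,300; credit = €8,325 − €1,300 = €7,025.
Total: €87 + €7,025 = €7,112.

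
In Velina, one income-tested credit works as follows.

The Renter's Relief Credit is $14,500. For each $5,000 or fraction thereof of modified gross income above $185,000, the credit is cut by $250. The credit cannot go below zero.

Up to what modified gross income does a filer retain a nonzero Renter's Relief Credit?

$470,000

After 57 increments the reduction is 57 × $250 = $14,250, leaving $250; one more increment wipes it out. Increment 57 ends at excess 57 × $5,000 = $285,000, so the highest qualifying income is $185,000 + $285,000 = $470,000.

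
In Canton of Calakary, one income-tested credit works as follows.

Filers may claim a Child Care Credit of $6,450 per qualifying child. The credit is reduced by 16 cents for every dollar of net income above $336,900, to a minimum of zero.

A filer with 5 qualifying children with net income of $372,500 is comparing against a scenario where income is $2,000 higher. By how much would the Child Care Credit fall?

$320

At $372,500 — base = 5 × $6,450 = $32,250. 16% of the $35,600 excess over $336,900 is $5,696; credit = $32,250 − $5,696 = $26,554.
At $374,500 — base = 5 × $6,450 = $32,250. 16% of the $37,600 excess over $336,900 is $6,016; credit = $32,250 − $6,016 = $26,234.
Lost: $26,554 − $26,234 = $320.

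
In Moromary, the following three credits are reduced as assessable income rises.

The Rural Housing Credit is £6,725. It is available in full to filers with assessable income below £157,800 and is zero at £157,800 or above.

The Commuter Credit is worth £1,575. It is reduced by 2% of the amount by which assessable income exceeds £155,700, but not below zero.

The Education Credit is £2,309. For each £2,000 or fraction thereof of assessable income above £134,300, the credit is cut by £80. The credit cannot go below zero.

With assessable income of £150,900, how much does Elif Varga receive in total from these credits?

£9,889

Rural Housing Credit: £150,900 is below the £157,800 cutoff, so the full £6,725 applies.
Commuter Credit: £150,900 is at or below the £155,700 threshold, so the full £1,575 applies.
Education Credit: income exceeds £134,300 by £16,600, which is 9 full-or-partial £2,000 increments; reduction = 9 × £80 = £720, leaving £1,589.
Total: £6,725 + £1,575 + £1,589 = £9,889.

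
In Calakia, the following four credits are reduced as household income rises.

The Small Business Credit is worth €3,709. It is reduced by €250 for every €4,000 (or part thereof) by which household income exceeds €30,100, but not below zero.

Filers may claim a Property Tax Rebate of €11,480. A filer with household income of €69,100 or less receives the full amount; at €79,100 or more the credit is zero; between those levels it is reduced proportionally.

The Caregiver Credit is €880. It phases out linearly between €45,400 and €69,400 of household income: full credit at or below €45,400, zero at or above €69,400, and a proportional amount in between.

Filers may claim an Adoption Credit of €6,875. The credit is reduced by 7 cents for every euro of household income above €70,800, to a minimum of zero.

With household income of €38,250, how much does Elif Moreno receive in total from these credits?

Small Business Credit: income exceeds €30,100 by €8,150, which is 3 full-or-partial €4,000 increments; reduction = 3 × €250 = €750, leaving €2,959.
Property Tax Rebate: €38,250 is at or below the €69,100 threshold, so the full €11,480 applies.
Caregiver Credit: €38,250 is at or below the €45,400 threshold, so the full €880 applies.
Adoption Credit: €38,250 is at or below the €70,800 threshold, so the full €6,875 applies.
Total: €2,959 + €11,480 + €880 + €6,875 = €22,194.

€22,194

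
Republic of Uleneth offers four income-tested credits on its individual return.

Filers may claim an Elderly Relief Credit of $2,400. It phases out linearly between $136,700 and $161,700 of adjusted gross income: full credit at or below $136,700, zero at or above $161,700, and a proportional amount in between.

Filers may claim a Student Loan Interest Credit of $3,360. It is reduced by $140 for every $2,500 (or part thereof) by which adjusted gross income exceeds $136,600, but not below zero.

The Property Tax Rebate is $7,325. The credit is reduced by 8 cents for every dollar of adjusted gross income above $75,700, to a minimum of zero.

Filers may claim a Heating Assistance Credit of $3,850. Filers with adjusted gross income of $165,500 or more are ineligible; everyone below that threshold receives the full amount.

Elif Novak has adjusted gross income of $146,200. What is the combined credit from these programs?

$9,823

Elderly Relief Credit: $146,200 is $9,500 into a $25,000 phase-out range, leaving 15,500/25,000 of the credit: $2,400 × 15,500/25,000 = $1,488.
Student Loan Interest Credit: income exceeds $136,600 by $9,600, which is 4 full-or-partial $2,500 increments; reduction = 4 × $140 = $560, leaving $2,800.
Property Tax Rebate: 8% of the $70,500 excess over $75,700 is $5,640; credit = $7,325 − $5,640 = $1,685.
Heating Assistance Credit: $146,200 is below the $165,500 cutoff, so the full $3,850 applies.
Total: $1,488 + $2,800 + $1,685 + $3,850 = $9,823.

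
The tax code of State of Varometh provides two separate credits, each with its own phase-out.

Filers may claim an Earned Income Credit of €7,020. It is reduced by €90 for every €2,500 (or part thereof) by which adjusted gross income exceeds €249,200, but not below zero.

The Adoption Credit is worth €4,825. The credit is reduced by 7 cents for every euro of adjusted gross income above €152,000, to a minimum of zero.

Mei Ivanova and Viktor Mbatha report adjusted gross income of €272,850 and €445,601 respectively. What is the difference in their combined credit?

€6,120

Mei (€272,850): Earned Income Credit: income exceeds €249,200 by €23,650, which is 10 full-or-partial €2,500 increments; reduction = 10 × €90 = €900, leaving €6,120. Adoption Credit: 7% of the €120,850 excess over €152,000 is €8,459.50 ≥ base, so the credit is €0. total €6,120 + €0 = €6,120
Viktor (€445,601): Earned Income Credit: income exceeds €249,200 by €196,401 → 79 increments × €90 = €7,110 ≥ base, so the credit is €0. Adoption Credit: 7% of the €293,601 excess over €152,000 is €20,552.07 ≥ base, so the credit is €0. total €0 + €0 = €0
Difference: |€6,120 − €0| = €6,120.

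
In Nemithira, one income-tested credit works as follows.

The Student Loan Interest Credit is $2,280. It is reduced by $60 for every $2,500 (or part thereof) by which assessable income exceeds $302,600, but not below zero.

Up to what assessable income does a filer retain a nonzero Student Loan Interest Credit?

After 37 increments the reduction is 37 × $60 = $2,220, leaving $60; one more increment wipes it out. Increment 37 ends at excess 37 × $2,500 = $92,500, so the highest qualifying income is $302,600 + $92,500 = $395,100.

$395,100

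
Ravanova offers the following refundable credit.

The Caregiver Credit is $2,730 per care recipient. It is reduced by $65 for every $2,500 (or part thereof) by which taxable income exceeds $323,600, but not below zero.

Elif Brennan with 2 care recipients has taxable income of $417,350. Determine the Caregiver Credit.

Caregiver Credit: base = 2 × $2,730 = $5,460. income exceeds $323,600 by $93,750, which is 38 full-or-partial $2,500 increments; reduction = 38 × $65 = $2,470, leaving $2,990.

$2,990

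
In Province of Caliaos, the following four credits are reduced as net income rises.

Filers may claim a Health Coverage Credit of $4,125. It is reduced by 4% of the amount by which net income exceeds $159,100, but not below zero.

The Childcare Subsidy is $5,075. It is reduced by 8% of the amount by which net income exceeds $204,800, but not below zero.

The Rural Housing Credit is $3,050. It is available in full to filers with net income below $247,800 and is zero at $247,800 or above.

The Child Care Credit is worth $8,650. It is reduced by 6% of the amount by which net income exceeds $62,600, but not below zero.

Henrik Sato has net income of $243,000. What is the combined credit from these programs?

$5,838

Health Coverage Credit: 4% of the $83,900 excess over $159,100 is $3,356; credit = $4,125 − $3,356 = $769.
Childcare Subsidy: 8% of the $38,200 excess over $204,800 is $3,056; credit = $5,075 − $3,056 = $2,019.
Rural Housing Credit: $243,000 is below the $247,800 cutoff, so the full $3,050 applies.
Child Care Credit: 6% of the $180,400 excess over $62,600 is $10,824 ≥ base, so the credit is $0.
Total: $769 + $2,019 + $3,050 + $0 = $5,838.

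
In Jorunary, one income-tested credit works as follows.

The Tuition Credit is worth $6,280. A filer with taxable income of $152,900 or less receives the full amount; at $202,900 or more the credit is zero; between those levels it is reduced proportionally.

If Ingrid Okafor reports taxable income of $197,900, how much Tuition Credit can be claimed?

Tuition Credit: $197,900 is $45,000 into a $50,000 phase-out range, leaving 5,000/50,000 of the credit: $6,280 × 5,000/50,000 = $628.

$628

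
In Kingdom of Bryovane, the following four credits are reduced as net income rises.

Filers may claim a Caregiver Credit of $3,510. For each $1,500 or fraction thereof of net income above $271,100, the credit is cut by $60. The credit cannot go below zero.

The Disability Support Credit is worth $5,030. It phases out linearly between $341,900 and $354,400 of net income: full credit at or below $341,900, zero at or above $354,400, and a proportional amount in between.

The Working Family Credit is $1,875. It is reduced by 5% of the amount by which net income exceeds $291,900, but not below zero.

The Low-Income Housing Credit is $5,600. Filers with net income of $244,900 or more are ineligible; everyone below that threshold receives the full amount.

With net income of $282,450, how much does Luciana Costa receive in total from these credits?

$9,935

Caregiver Credit: income exceeds $271,100 by $11,350, which is 8 full-or-partial $1,500 increments; reduction = 8 × $60 = $480, leaving $3,030.
Disability Support Credit: $282,450 is at or below the $341,900 threshold, so the full $5,030 applies.
Working Family Credit: $282,450 is at or below the $291,900 threshold, so the full $1,875 applies.
Low-Income Housing Credit: $282,450 meets or exceeds the $244,900 cutoff, so the credit is $0.
Total: $3,030 + $5,030 + $1,875 + $0 = $9,935.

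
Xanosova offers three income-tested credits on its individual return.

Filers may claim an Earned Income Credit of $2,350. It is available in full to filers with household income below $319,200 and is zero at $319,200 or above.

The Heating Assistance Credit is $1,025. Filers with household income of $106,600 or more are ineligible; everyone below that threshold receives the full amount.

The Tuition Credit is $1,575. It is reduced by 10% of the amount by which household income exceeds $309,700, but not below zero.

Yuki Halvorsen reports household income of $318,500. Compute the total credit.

$3,045

Earned Income Credit: $318,500 is below the $319,200 cutoff, so the full $2,350 applies.
Heating Assistance Credit: $318,500 meets or exceeds the $106,600 cutoff, so the credit is $0.
Tuition Credit: 10% of the $8,800 excess over $309,700 is $880; credit = $1,575 − $880 = $695.
Total: $2,350 + $0 + $695 = $3,045.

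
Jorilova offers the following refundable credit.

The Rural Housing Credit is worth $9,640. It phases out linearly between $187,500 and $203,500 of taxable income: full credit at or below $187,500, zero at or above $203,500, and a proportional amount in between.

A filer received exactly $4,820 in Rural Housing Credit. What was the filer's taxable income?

$195,500

$4,820 is 4,820/9,640 of the full $9,640, so 4,820/9,640 of the $16,000 range has been used: income = $187,500 + $16,000 × 4,820/9,640 = $195,500.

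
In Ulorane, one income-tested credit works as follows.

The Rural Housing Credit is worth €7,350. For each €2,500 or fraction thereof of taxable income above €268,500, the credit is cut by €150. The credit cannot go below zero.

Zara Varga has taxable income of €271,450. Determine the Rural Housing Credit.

Rural Housing Credit: income exceeds €268,500 by €2,950, which is 2 full-or-partial €2,500 increments; reduction = 2 × €150 = €300, leaving €7,050.

€7,050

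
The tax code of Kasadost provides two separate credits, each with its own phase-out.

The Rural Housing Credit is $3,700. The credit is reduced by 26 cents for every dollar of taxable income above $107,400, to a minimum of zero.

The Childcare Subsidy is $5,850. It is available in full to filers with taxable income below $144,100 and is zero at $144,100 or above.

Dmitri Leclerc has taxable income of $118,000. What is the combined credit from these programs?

Rural Housing Credit: 26% of the $10,600 excess over $107,400 is $2,756; credit = $3,700 − $2,756 = $944.
Childcare Subsidy: $118,000 is below the $144,100 cutoff, so the full $5,850 applies.
Total: $944 + $5,850 = $6,794.

$6,794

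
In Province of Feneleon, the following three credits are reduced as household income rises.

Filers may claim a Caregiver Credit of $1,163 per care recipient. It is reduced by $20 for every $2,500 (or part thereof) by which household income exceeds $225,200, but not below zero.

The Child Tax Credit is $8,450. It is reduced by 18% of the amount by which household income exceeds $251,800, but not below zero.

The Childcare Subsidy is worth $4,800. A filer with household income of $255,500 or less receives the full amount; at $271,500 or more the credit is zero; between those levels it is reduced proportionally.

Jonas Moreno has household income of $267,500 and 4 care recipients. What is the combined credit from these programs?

Caregiver Credit: base = 4 × $1,163 = $4,652. income exceeds $225,200 by $42,300, which is 17 full-or-partial $2,500 increments; reduction = 17 × $20 = $340, leaving $4,312.
Child Tax Credit: 18% of the $15,700 excess over $251,800 is $2,826; credit = $8,450 − $2,826 = $5,624.
Childcare Subsidy: $267,500 is $12,000 into a $16,000 phase-out range, leaving 4,000/16,000 of the credit: $4,800 × 4,000/16,000 = $1,200.
Total: $4,312 + $5,624 + $1,200 = $11,136.

$11,136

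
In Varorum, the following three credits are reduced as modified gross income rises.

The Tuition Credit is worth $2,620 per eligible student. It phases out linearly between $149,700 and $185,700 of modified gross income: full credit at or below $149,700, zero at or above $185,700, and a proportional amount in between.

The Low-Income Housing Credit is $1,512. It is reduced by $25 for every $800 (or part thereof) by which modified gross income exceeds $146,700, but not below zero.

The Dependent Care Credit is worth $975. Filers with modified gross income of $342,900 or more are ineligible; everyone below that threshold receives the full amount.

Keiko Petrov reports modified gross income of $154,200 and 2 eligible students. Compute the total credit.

$6,822

Tuition Credit: base = 2 × $2,620 = $5,240. $154,200 is $4,500 into a $36,000 phase-out range, leaving 31,500/36,000 of the credit: $5,240 × 31,500/36,000 = $4,585.
Low-Income Housing Credit: income exceeds $146,700 by $7,500, which is 10 full-or-partial $800 increments; reduction = 10 × $25 = $250, leaving $1,262.
Dependent Care Credit: $154,200 is below the $342,900 cutoff, so the full $975 applies.
Total: $4,585 + $1,262 + $975 = $6,822.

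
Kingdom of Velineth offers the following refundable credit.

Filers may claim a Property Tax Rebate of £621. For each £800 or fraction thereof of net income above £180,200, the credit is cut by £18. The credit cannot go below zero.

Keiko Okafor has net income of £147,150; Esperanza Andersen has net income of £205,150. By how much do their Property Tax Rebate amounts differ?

£576

Keiko (£147,150): Property Tax Rebate: £147,150 is at or below the £180,200 threshold, so the full £621 applies.
Esperanza (£205,150): Property Tax Rebate: income exceeds £180,200 by £24,950, which is 32 full-or-partial £800 increments; reduction = 32 × £18 = £576, leaving £45.
Difference: |£621 − £45| = £576.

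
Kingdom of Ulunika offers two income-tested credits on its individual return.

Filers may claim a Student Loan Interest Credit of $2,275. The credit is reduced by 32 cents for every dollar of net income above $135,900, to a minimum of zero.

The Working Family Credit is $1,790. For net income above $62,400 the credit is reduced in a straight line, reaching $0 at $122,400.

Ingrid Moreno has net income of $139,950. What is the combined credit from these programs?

Student Loan Interest Credit: 32% of the $4,050 excess over $135,900 is $1,296; credit = $2,275 − $1,296 = $979.
Working Family Credit: $139,950 is at or above $122,400, so the credit is $0.
Total: $979 + $0 = $979.

$979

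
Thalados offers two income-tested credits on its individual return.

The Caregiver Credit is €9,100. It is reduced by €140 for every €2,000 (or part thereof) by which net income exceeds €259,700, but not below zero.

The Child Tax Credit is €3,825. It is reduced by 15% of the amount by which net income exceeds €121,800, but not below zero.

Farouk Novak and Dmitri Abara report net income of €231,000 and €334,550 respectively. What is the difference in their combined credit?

€5,320

Farouk (€231,000): Caregiver Credit: €231,000 is at or below the €259,700 threshold, so the full €9,100 applies. Child Tax Credit: 15% of the €109,200 excess over €121,800 is €16,380 ≥ base, so the credit is €0. total €9,100 + €0 = €9,100
Dmitri (€334,550): Caregiver Credit: income exceeds €259,700 by €74,850, which is 38 full-or-partial €2,000 increments; reduction = 38 × €140 = €5,320, leaving €3,780. Child Tax Credit: 15% of the €212,750 excess over €121,800 is €31,912.50 ≥ base, so the credit is €0. total €3,780 + €0 = €3,780
Difference: |€9,100 − €3,780| = €5,320.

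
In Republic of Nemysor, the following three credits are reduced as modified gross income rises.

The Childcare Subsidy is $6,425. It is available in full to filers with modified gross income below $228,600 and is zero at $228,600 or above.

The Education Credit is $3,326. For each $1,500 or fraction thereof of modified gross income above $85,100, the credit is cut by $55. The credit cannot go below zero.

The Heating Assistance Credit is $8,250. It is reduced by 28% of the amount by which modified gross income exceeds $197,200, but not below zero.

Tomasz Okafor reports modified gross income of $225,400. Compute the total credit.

$6,779

Childcare Subsidy: $225,400 is below the $228,600 cutoff, so the full $6,425 applies.
Education Credit: income exceeds $85,100 by $140,300 → 94 increments × $55 = $5,170 ≥ base, so the credit is $0.
Heating Assistance Credit: 28% of the $28,200 excess over $197,200 is $7,896; credit = $8,250 − $7,896 = $354.
Total: $6,425 + $0 + $354 = $6,779.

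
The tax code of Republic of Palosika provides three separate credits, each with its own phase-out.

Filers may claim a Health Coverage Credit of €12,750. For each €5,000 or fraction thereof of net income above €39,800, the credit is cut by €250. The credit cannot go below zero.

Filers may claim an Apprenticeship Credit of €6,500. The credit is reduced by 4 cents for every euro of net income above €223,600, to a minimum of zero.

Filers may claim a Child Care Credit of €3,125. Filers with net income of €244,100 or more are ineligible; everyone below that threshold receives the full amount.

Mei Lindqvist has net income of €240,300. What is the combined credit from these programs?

€11,457

Health Coverage Credit: income exceeds €39,800 by €200,500, which is 41 full-or-partial €5,000 increments; reduction = 41 × €250 = €10,250, leaving €2,500.
Apprenticeship Credit: 4% of the €16,700 excess over €223,600 is €668; credit = €6,500 − €668 = €5,832.
Child Care Credit: €240,300 is below the €244,100 cutoff, so the full €3,125 applies.
Total: €2,500 + €5,832 + €3,125 = €11,457.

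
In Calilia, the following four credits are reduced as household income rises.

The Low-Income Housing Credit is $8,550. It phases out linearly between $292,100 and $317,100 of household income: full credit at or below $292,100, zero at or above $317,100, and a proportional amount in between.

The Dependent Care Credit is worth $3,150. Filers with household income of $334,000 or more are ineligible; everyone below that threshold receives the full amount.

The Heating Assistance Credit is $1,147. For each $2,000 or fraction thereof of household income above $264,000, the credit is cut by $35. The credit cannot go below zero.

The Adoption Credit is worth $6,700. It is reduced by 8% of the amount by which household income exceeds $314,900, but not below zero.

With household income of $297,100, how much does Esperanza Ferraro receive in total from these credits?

Low-Income Housing Credit: $297,100 is $5,000 into a $25,000 phase-out range, leaving 20,000/25,000 of the credit: $8,550 × 20,000/25,000 = $6,840.
Dependent Care Credit: $297,100 is below the $334,000 cutoff, so the full $3,150 applies.
Heating Assistance Credit: income exceeds $264,000 by $33,100, which is 17 full-or-partial $2,000 increments; reduction = 17 × $35 = $595, leaving $552.
Adoption Credit: $297,100 is at or below the $314,900 threshold, so the full $6,700 applies.
Total: $6,840 + $3,150 + $552 + $6,700 = $17,242.

$17,242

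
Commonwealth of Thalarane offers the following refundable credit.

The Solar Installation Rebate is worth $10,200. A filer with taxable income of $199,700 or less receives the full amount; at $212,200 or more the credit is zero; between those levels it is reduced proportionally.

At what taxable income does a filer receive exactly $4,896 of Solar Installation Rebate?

$206,200

$4,896 is 4,896/10,200 of the full $10,200, so 5,304/10,200 of the $12,500 range has been used: income = $199,700 + $12,500 × 5,304/10,200 = $206,200.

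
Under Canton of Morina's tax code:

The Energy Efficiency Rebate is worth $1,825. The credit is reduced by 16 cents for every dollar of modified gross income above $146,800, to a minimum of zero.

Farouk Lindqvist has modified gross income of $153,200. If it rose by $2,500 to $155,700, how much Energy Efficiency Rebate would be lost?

$400

At $153,200 — 16% of the $6,400 excess over $146,800 is $1,024; credit = $1,825 − $1,024 = $801.
At $155,700 — 16% of the $8,900 excess over $146,800 is $1,424; credit = $1,825 − $1,424 = $401.
Lost: $801 − $401 = $400.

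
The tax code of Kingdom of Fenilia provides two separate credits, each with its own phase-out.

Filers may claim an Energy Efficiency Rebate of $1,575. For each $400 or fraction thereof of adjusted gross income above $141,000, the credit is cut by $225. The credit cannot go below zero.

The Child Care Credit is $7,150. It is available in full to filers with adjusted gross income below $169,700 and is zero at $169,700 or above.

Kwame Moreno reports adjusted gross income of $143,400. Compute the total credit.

$7,375

Energy Efficiency Rebate: income exceeds $141,000 by $2,400, which is 6 full-or-partial $400 increments; reduction = 6 × $225 = $1,350, leaving $225.
Child Care Credit: $143,400 is below the $169,700 cutoff, so the full $7,150 applies.
Total: $225 + $7,150 = $7,375.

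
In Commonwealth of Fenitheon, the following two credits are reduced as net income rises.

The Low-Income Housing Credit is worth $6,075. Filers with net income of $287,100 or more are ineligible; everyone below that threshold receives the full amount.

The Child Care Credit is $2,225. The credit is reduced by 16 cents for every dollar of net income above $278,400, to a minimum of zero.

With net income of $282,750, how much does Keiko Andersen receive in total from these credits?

Low-Income Housing Credit: $282,750 is below the $287,100 cutoff, so the full $6,075 applies.
Child Care Credit: 16% of the $4,350 excess over $278,400 is $696; credit = $2,225 − $696 = $1,529.
Total: $6,075 + $1,529 = $7,604.

$7,604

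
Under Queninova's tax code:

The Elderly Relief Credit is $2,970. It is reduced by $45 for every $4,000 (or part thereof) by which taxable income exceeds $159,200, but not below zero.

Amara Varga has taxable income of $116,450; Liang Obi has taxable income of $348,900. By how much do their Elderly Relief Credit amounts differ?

$2,160

Amara ($116,450): Elderly Relief Credit: $116,450 is at or below the $159,200 threshold, so the full $2,970 applies.
Liang ($348,900): Elderly Relief Credit: income exceeds $159,200 by $189,700, which is 48 full-or-partial $4,000 increments; reduction = 48 × $45 = $2,160, leaving $810.
Difference: |$2,970 − $810| = $2,160.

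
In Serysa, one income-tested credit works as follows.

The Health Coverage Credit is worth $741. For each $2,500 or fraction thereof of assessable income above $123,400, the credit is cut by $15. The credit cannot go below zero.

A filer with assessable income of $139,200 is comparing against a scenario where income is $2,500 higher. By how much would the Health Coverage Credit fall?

At $139,200 — income exceeds $123,400 by $15,800, which is 7 full-or-partial $2,500 increments; reduction = 7 × $15 = $105, leaving $636.
At $141,700 — income exceeds $123,400 by $18,300, which is 8 full-or-partial $2,500 increments; reduction = 8 × $15 = $120, leaving $621.
Lost: $636 − $621 = $15.

$15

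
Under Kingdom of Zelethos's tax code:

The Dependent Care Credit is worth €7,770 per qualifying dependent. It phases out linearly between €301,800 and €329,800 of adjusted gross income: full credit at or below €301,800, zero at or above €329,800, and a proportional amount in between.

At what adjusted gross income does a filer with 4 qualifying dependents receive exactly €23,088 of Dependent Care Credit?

Full credit = 4 × €7,770 = €31,080.
€23,088 is 23,088/31,080 of the full €31,080, so 7,992/31,080 of the €28,000 range has been used: income = €301,800 + €28,000 × 7,992/31,080 = €309,000.

€309,000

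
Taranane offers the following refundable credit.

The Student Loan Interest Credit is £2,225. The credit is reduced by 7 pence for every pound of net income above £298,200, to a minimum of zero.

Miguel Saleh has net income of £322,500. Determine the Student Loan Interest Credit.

£524

Student Loan Interest Credit: 7% of the £24,300 excess over £298,200 is £1,701; credit = £2,225 − £1,701 = £524.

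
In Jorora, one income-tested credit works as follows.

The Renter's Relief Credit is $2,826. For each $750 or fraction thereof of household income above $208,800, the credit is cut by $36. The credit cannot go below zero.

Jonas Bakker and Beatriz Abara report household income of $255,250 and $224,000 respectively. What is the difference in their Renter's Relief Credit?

Jonas ($255,250): Renter's Relief Credit: income exceeds $208,800 by $46,450, which is 62 full-or-partial $750 increments; reduction = 62 × $36 = $2,232, leaving $594.
Beatriz ($224,000): Renter's Relief Credit: income exceeds $208,800 by $15,200, which is 21 full-or-partial $750 increments; reduction = 21 × $36 = $756, leaving $2,070.
Difference: |$594 − $2,070| = $1,476.

$1,476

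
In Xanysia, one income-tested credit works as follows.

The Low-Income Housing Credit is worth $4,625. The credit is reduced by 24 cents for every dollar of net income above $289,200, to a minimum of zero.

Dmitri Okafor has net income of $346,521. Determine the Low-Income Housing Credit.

Low-Income Housing Credit: 24% of the $57,321 excess over $289,200 is $13,757.04 ≥ base, so the credit is $0.

$0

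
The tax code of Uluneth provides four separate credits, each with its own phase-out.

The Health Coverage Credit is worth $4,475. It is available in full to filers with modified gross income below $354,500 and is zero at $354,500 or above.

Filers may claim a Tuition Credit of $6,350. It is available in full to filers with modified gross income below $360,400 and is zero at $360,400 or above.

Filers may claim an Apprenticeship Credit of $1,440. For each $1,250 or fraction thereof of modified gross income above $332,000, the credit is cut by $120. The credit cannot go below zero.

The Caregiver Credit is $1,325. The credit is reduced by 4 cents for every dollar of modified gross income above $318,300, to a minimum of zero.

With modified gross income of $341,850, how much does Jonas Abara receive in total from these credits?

$11,688

Health Coverage Credit: $341,850 is below the $354,500 cutoff, so the full $4,475 applies.
Tuition Credit: $341,850 is below the $360,400 cutoff, so the full $6,350 applies.
Apprenticeship Credit: income exceeds $332,000 by $9,850, which is 8 full-or-partial $1,250 increments; reduction = 8 × $120 = $960, leaving $480.
Caregiver Credit: 4% of the $23,550 excess over $318,300 is $942; credit = $1,325 − $942 = $383.
Total: $4,475 + $6,350 + $480 + $383 = $11,688.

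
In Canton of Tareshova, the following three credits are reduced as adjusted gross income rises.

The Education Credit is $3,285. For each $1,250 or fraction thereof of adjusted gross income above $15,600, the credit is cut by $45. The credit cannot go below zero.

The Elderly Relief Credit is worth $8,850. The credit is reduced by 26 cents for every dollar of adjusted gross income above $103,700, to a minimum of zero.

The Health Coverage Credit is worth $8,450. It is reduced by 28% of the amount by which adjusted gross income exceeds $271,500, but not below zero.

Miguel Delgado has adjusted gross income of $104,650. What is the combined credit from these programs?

Education Credit: income exceeds $15,600 by $89,050, which is 72 full-or-partial $1,250 increments; reduction = 72 × $45 = $3,240, leaving $45.
Elderly Relief Credit: 26% of the $950 excess over $103,700 is $247; credit = $8,850 − $247 = $8,603.
Health Coverage Credit: $104,650 is at or below the $271,500 threshold, so the full $8,450 applies.
Total: $45 + $8,603 + $8,450 = $17,098.

$17,098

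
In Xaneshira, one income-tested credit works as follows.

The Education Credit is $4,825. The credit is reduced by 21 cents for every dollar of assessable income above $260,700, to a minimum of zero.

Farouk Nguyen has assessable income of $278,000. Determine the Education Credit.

$1,192

Education Credit: 21% of the $17,300 excess over $260,700 is $3,633; credit = $4,825 − $3,633 = $1,192.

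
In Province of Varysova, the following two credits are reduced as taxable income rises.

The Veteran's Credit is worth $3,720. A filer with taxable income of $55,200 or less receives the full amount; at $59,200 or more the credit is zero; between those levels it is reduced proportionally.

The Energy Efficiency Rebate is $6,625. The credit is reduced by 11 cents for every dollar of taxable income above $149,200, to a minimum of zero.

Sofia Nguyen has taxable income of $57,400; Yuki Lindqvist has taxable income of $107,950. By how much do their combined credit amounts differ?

Sofia ($57,400): Veteran's Credit: $57,400 is $2,200 into a $4,000 phase-out range, leaving 1,800/4,000 of the credit: $3,720 × 1,800/4,000 = $1,674. Energy Efficiency Rebate: $57,400 is at or below the $149,200 threshold, so the full $6,625 applies. total $1,674 + $6,625 = $8,299
Yuki ($107,950): Veteran's Credit: $107,950 is at or above $59,200, so the credit is $0. Energy Efficiency Rebate: $107,950 is at or below the $149,200 threshold, so the full $6,625 applies. total $0 + $6,625 = $6,625
Difference: |$8,299 − $6,625| = $1,674.

$1,674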